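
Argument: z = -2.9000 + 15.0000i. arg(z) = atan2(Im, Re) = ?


Re = -2.9, Im = 15
arg = atan2(15, -2.9) = 100.9422 degrees

arg(z) = 100.9422 degrees


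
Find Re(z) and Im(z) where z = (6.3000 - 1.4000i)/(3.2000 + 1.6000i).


Multiply by conjugate: (6.3000 - 1.4000i)(3.2000 - 1.6000i) / (3.2^2 + 1.6^2)
Numerator real = 6.3*3.2 - (1.4)*1.6 = 17.92
Numerator imag = -1.4*3.2 - 6.3*1.6 = -14.56
Denominator = 12.8
Re(z) = 17.92/12.8 = 1.4000
Im(z) = -14.56/12.8 = -1.1375

Re(z) = 1.4000, Im(z) = -1.1375


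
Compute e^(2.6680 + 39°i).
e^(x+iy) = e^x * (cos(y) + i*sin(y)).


e^2.6680 = 14.4111
cos(39°) = 0.777146
sin(39°) = 0.62932
Real = 14.4111*0.777146 = 11.1995
Imag = 14.4111*0.62932 = 9.0692

11.1995 + 9.0692i


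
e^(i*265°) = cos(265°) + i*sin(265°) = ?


cos(265°) = -0.0872
sin(265°) = -0.9962

e^(i*265°) = -0.0872 - 0.9962i


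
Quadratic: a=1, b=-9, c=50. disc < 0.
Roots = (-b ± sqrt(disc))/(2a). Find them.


disc = (-9)^2 - 4*1*50 = 81 - 200 = -119
sqrt(|disc|) = sqrt(119) = 10.9087
Real part = 9/(2*1) = 4.5000
Imag part = 10.9087/(2*1) = 5.4544

4.5000 ± 5.4544i


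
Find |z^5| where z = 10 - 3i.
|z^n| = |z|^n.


|z| = sqrt(100+9) = sqrt(109) = 10.4403
|z^5| = |z|^5 = (sqrt(109))^5 = 109^2 * sqrt(109) = 11881*sqrt(109)

|z^5| = 11881*sqrt(109) ≈ 124041.2816


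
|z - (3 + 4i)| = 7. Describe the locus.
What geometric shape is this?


|z - z0| = r is a circle with center z0 and radius r.
Center = (3, 4), radius = 7

Circle with center (3, 4) and radius 7


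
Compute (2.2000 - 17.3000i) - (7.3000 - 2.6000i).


Real: 2.2 - 7.3 = -5.1
Imag: -17.3 + 2.6 = -14.7

-5.1000 - 14.7000i


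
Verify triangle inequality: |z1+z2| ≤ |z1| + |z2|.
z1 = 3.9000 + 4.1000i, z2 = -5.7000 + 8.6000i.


|z1| = sqrt(3.9^2 + 4.1^2) = sqrt(32.02) = 5.6586
|z2| = sqrt((-5.7)^2 + 8.6^2) = sqrt(106.45) = 10.3175
z1+z2 = -1.8000 + 12.7000i
|z1+z2| = sqrt(164.53) = 12.8269
|z1|+|z2| = 5.6586 + 10.3175 = 15.9761

|z1+z2| = 12.8269 ≤ |z1|+|z2| = 15.9761 (verified)


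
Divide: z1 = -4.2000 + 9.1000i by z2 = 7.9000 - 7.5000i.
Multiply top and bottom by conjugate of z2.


Conjugate of z2 = 7.9000 + 7.5000i
Numerator: (-4.2000 + 9.1000i)(7.9000 + 7.5000i) = -101.4300 + 40.3900i
Denominator: 7.9^2 + (-7.5)^2 = 118.66
Result = (-101.4300 + 40.3900i)/118.66

-0.8548 + 0.3404i


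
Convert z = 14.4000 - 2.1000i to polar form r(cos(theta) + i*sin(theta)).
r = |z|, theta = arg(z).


r = sqrt(207.36+4.41) = sqrt(211.77) = 14.5523
theta = atan2(-2.1, 14.4) = -8.2971 degrees

r = 14.5523, theta = -8.2971 degrees


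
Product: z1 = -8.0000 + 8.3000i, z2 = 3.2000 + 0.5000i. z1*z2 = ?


Real = -8*3.2 - 8.3*0.5 = -25.6 - 4.15 = -29.75
Imag = -8*0.5 + 3.2*8.3 = -4 + 26.56 = 22.56

-29.7500 + 22.5600i


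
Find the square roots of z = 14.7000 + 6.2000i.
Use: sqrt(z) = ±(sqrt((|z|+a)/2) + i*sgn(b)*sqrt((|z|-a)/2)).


|z| = sqrt(216.09+38.44) = 15.9540
sqrt((|z|+a)/2) = sqrt((15.9540+14.7)/2) = sqrt(15.3270) = 3.9150
sqrt((|z|-a)/2) = sqrt((15.9540-14.7)/2) = sqrt(0.6270) = 0.7918

±(3.9150 + 0.7918i) i.e. 3.9150 + 0.7918i and -3.9150 - 0.7918i


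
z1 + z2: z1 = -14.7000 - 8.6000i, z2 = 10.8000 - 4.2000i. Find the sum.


Real: -14.7 + 10.8 = -3.9
Imag: -8.6 - 4.2 = -12.8

-3.9000 - 12.8000i


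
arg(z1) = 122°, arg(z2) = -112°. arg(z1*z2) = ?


arg(z1*z2) = 122° - 112° = 10°
Normalized to (-180°, 180°]: 10°

10°


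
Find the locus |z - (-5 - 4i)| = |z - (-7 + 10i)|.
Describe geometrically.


Equal distances means the locus is the perpendicular bisector of z1 and z2.
Midpoint = ((-5+(-7))/2, (-4+10)/2) = (-6.0000, 3.0000)

Perpendicular bisector through (-6.0000, 3.0000)


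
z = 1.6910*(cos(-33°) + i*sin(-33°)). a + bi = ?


a = 1.6910*cos(-33°) = 1.6910*0.8387 = 1.4182
b = 1.6910*sin(-33°) = 1.6910*(-0.54464) = -0.9210

1.4182 - 0.9210i


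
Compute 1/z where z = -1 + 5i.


|z|^2 = 1+25 = 26
1/z = (-1 - 5i)/26

1/z = -0.0385 - 0.1923i


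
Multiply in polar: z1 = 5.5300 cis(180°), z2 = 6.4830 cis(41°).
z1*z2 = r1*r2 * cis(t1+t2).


r = 5.5300 * 6.4830 = 35.8510
theta = 180° + 41° = 221° = 221° (mod 360)

35.8510 cis(221°)


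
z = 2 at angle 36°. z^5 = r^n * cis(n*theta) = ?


r^5 = 2^5 = 32
n*theta = 5*36° = 180° = 180° (mod 360)
a = 32*cos(180°) = -32.0000
b = 32*sin(180°) = 0

32 cis(180°) = -32.0000 + 0i


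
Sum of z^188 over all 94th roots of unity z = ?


The roots are w_k = w^k with w = e^(2*pi*i/94), and (w^k)^188 = (w^188)^k.
So S = 1 + u + u^2 + ... + u^(93) with u = w^188.
188 = 2*94 + 0, so 188 is a multiple of 94 and u = (w^94)^2 = 1.
Every one of the 94 terms equals 1: S = 94

S = 94


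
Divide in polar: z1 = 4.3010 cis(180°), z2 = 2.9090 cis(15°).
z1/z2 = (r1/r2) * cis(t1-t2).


r = 4.3010 / 2.9090 = 1.4785
theta = 180° - 15° = 165° = 165° (mod 360)

1.4785 cis(165°)


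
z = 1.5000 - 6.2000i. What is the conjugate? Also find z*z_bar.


z_bar = 1.5000 + 6.2000i
z*z_bar = 1.5^2 + (-6.2)^2 = 2.25 + 38.44 = 40.69

z_bar = 1.5000 + 6.2000i, z*z_bar = 40.69


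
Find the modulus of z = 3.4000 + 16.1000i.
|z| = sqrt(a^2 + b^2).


|z| = sqrt(3.4^2 + 16.1^2) = sqrt(11.56 + 259.21) = sqrt(270.77) = 16.4551

|z| = 16.4551


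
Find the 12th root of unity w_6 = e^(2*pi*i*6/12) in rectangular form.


Angle = 360*6/12 = 180°
a = cos(180°) = -1.0000
b = sin(180°) = 0

-1.0000 + 0i


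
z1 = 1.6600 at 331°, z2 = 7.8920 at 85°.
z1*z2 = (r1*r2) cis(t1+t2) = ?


r = 1.6600 * 7.8920 = 13.1007
theta = 331° + 85° = 416° = 56° (mod 360)

13.1007 cis(56°)


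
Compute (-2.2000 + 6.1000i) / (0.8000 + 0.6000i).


Conjugate of z2 = 0.8000 - 0.6000i
Numerator: (-2.2000 + 6.1000i)(0.8000 - 0.6000i) = 1.9000 + 6.2000i
Denominator: 0.8^2 + 0.6^2 = 1
Result = (1.9000 + 6.2000i)/1

1.9000 + 6.2000i


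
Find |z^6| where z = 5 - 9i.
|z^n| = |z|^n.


|z| = sqrt(25+81) = sqrt(106) = 10.2956
|z^6| = |z|^6 = (sqrt(106))^6 = 106^3 = 1191016

|z^6| = 1191016


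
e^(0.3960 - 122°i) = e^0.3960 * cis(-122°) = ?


e^0.3960 = 1.4859
cos(-122°) = -0.5299
sin(-122°) = -0.84805
Real = 1.4859*(-0.5299) = -0.7874
Imag = 1.4859*(-0.84805) = -1.2601

-0.7874 - 1.2601i


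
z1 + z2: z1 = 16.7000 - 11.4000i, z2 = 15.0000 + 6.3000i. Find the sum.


Real: 16.7 + 15 = 31.7
Imag: -11.4 + 6.3 = -5.1

31.7000 - 5.1000i


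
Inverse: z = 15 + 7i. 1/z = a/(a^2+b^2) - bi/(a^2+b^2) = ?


|z|^2 = 225+49 = 274
1/z = (15 - 7i)/274

1/z = 0.0547 - 0.0255i


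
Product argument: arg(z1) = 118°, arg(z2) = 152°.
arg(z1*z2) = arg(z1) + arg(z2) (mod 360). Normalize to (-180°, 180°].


arg(z1*z2) = 118° + 152° = 270°
Normalized to (-180°, 180°]: -90°

-90°


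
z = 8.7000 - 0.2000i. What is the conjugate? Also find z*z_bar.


z_bar = 8.7000 + 0.2000i
z*z_bar = 8.7^2 + (-0.2)^2 = 75.69 + 0.04 = 75.73

z_bar = 8.7000 + 0.2000i, z*z_bar = 75.73


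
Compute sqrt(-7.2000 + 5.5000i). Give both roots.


|z| = sqrt(51.84+30.25) = 9.0604
sqrt((|z|+a)/2) = sqrt((9.0604+(-7.2))/2) = sqrt(0.9302) = 0.9645
sqrt((|z|-a)/2) = sqrt((9.0604-(-7.2))/2) = sqrt(8.1302) = 2.8513

±(0.9645 + 2.8513i) i.e. 0.9645 + 2.8513i and -0.9645 - 2.8513i


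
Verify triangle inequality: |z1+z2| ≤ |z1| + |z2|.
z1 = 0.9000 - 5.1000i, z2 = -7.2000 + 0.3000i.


|z1| = sqrt(0.9^2 + (-5.1)^2) = sqrt(26.82) = 5.1788
|z2| = sqrt((-7.2)^2 + 0.3^2) = sqrt(51.93) = 7.2062
z1+z2 = -6.3000 - 4.8000i
|z1+z2| = sqrt(62.73) = 7.9202
|z1|+|z2| = 5.1788 + 7.2062 = 12.3850

|z1+z2| = 7.9202 ≤ |z1|+|z2| = 12.3850 (verified)


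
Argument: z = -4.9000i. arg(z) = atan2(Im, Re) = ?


Re = 0, Im = -4.9
arg = atan2(-4.9, 0) = -90.0000 degrees

arg(z) = -90.0000 degrees


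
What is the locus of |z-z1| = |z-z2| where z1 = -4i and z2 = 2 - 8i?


Equal distances means the locus is the perpendicular bisector of z1 and z2.
Midpoint = ((0+2)/2, (-4+(-8))/2) = (1.0000, -6.0000)

Perpendicular bisector through (1.0000, -6.0000)


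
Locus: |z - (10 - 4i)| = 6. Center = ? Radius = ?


|z - z0| = r is a circle with center z0 and radius r.
Center = (10, -4), radius = 6

Circle with center (10, -4) and radius 6


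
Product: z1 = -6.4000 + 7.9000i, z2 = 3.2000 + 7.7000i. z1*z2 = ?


Real = -6.4*3.2 - 7.9*7.7 = -20.48 - 60.83 = -81.31
Imag = -6.4*7.7 + 3.2*7.9 = -49.28 + 25.28 = -24

-81.3100 - 24.0000i


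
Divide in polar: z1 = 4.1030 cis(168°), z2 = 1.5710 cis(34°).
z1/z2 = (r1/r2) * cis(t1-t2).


r = 4.1030 / 1.5710 = 2.6117
theta = 168° - 34° = 134° = 134° (mod 360)

2.6117 cis(134°)


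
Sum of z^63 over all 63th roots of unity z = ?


The roots are w_k = w^k with w = e^(2*pi*i/63), and (w^k)^63 = (w^63)^k.
So S = 1 + u + u^2 + ... + u^(62) with u = w^63.
63 = 1*63 + 0, so 63 is a multiple of 63 and u = (w^63)^1 = 1.
Every one of the 63 terms equals 1: S = 63

S = 63


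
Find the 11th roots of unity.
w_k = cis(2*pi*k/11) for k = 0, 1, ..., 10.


The 11th roots of unity are cis(360k/11°) for k=0..10
Angle step = 360/11 = 32.7273°
Primitive root: cis(32.7273°)
Primitive root = 0.8413 + 0.5406i

11 roots at angles: 0°, 32.7273°, 65.4545°, 98.1818°, 130.9091°, 163.6364°, 196.3636°, 229.0909°, 261.8182°, 294.5455°, 327.2727°


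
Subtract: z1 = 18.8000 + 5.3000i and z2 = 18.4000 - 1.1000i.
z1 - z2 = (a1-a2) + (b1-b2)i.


Real: 18.8 - 18.4 = 0.4
Imag: 5.3 + 1.1 = 6.4

0.4000 + 6.4000i


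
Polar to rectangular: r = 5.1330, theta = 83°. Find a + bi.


a = 5.1330*cos(83°) = 5.1330*0.12187 = 0.6256
b = 5.1330*sin(83°) = 5.1330*0.992546 = 5.0947

0.6256 + 5.0947i


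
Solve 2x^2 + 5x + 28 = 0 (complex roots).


disc = 5^2 - 4*2*28 = 25 - 224 = -199
sqrt(|disc|) = sqrt(199) = 14.1067
Real part = -5/(2*2) = -1.2500
Imag part = 14.1067/(2*2) = 3.5267

-1.2500 ± 3.5267i


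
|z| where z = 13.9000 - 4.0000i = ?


|z| = sqrt(13.9^2 + (-4)^2) = sqrt(193.21 + 16) = sqrt(209.21) = 14.4641

|z| = 14.4641


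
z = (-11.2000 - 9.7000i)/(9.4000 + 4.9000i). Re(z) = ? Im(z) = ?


Multiply by conjugate: (-11.2000 - 9.7000i)(9.4000 - 4.9000i) / (9.4^2 + 4.9^2)
Numerator real = -11.2*9.4 - (9.7)*4.9 = -152.81
Numerator imag = -9.7*9.4 - (-11.2)*4.9 = -36.3
Denominator = 112.37
Re(z) = -152.81/112.37 = -1.3599
Im(z) = -36.3/112.37 = -0.3230

Re(z) = -1.3599, Im(z) = -0.3230


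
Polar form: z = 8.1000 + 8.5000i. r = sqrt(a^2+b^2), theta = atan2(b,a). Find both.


r = sqrt(65.61+72.25) = sqrt(137.86) = 11.7414
theta = atan2(8.5, 8.1) = 46.3804 degrees

r = 11.7414, theta = 46.3804 degrees


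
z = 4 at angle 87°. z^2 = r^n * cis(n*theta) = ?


r^2 = 4^2 = 16
n*theta = 2*87° = 174° = 174° (mod 360)
a = 16*cos(174°) = -15.9124
b = 16*sin(174°) = 1.6725

16 cis(174°) = -15.9124 + 1.6725i


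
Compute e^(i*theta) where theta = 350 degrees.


cos(350°) = 0.9848
sin(350°) = -0.1736

e^(i*350°) = 0.9848 - 0.1736i


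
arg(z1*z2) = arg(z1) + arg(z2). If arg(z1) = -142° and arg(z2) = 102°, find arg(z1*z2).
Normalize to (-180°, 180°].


arg(z1*z2) = -142° + 102° = -40°
Normalized to (-180°, 180°]: -40°

-40°


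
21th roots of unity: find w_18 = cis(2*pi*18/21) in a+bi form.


Angle = 360*18/21 = 308.5714°
a = cos(308.5714°) = 0.6235
b = sin(308.5714°) = -0.7818

0.6235 - 0.7818i


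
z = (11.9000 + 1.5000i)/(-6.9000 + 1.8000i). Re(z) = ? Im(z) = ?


Multiply by conjugate: (11.9000 + 1.5000i)(-6.9000 - 1.8000i) / ((-6.9)^2 + 1.8^2)
Numerator real = 11.9*(-6.9) + 1.5*1.8 = -79.41
Numerator imag = 1.5*(-6.9) - 11.9*1.8 = -31.77
Denominator = 50.85
Re(z) = -79.41/50.85 = -1.5617
Im(z) = -31.77/50.85 = -0.6248

Re(z) = -1.5617, Im(z) = -0.6248


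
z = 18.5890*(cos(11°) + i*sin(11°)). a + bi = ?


a = 18.5890*cos(11°) = 18.5890*0.98163 = 18.2475
b = 18.5890*sin(11°) = 18.5890*0.190809 = 3.5469

18.2475 + 3.5469i


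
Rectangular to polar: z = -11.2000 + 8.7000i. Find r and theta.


r = sqrt(125.44+75.69) = sqrt(201.13) = 14.1820
theta = atan2(8.7, -11.2) = 142.1604 degrees

r = 14.1820, theta = 142.1604 degrees


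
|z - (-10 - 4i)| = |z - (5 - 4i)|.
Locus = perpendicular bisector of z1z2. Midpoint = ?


Equal distances means the locus is the perpendicular bisector of z1 and z2.
Midpoint = ((-10+5)/2, (-4+(-4))/2) = (-2.5000, -4.0000)

Perpendicular bisector through (-2.5000, -4.0000)


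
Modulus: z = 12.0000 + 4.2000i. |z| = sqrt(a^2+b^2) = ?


|z| = sqrt(12^2 + 4.2^2) = sqrt(144 + 17.64) = sqrt(161.64) = 12.7138

|z| = 12.7138


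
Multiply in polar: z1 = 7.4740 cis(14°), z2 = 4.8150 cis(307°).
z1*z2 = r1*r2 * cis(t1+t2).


r = 7.4740 * 4.8150 = 35.9873
theta = 14° + 307° = 321° = 321° (mod 360)

35.9873 cis(321°)


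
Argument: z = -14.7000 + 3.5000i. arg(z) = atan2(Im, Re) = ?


Re = -14.7, Im = 3.5
arg = atan2(3.5, -14.7) = 166.6075 degrees

arg(z) = 166.6075 degrees


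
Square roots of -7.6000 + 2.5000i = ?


|z| = sqrt(57.76+6.25) = 8.0006
sqrt((|z|+a)/2) = sqrt((8.0006+(-7.6))/2) = sqrt(0.2003) = 0.4476
sqrt((|z|-a)/2) = sqrt((8.0006-(-7.6))/2) = sqrt(7.8003) = 2.7929

±(0.4476 + 2.7929i) i.e. 0.4476 + 2.7929i and -0.4476 - 2.7929i


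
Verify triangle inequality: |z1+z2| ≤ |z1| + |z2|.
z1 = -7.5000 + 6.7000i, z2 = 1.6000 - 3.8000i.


|z1| = sqrt((-7.5)^2 + 6.7^2) = sqrt(101.14) = 10.0568
|z2| = sqrt(1.6^2 + (-3.8)^2) = sqrt(17) = 4.1231
z1+z2 = -5.9000 + 2.9000i
|z1+z2| = sqrt(43.22) = 6.5742
|z1|+|z2| = 10.0568 + 4.1231 = 14.1799

|z1+z2| = 6.5742 ≤ |z1|+|z2| = 14.1799 (verified)


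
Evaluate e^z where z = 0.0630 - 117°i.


e^0.0630 = 1.0650
cos(-117°) = -0.454
sin(-117°) = -0.891
Real = 1.0650*(-0.454) = -0.4835
Imag = 1.0650*(-0.891) = -0.9489

-0.4835 - 0.9489i


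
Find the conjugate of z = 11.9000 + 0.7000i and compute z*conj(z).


z_bar = 11.9000 - 0.7000i
z*z_bar = 11.9^2 + 0.7^2 = 141.61 + 0.49 = 142.1

z_bar = 11.9000 - 0.7000i, z*z_bar = 142.1


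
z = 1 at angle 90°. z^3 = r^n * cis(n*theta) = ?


r^3 = 1^3 = 1
n*theta = 3*90° = 270° = 270° (mod 360)
a = 1*cos(270°) = 0
b = 1*sin(270°) = -1.0000

1 cis(270°) = 0 - 1.0000i


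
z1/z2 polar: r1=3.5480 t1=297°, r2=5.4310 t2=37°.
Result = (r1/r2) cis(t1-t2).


r = 3.5480 / 5.4310 = 0.6533
theta = 297° - 37° = 260° = 260° (mod 360)

0.6533 cis(260°)


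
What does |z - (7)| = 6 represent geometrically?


|z - z0| = r is a circle with center z0 and radius r.
Center = (7, 0), radius = 6

Circle with center (7, 0) and radius 6


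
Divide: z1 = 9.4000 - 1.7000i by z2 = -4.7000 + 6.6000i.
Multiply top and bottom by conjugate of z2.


Conjugate of z2 = -4.7000 - 6.6000i
Numerator: (9.4000 - 1.7000i)(-4.7000 - 6.6000i) = -55.4000 - 54.0500i
Denominator: (-4.7)^2 + 6.6^2 = 65.65
Result = (-55.4000 - 54.0500i)/65.65

-0.8439 - 0.8233i


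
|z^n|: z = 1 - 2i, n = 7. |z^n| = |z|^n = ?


|z| = sqrt(1+4) = sqrt(5) = 2.2361
|z^7| = |z|^7 = (sqrt(5))^7 = 5^3 * sqrt(5) = 125*sqrt(5)

|z^7| = 125*sqrt(5) ≈ 279.5085


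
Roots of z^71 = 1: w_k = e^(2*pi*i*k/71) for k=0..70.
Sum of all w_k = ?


The sum of all 71th roots of unity is 0.
Geometric series: (1 - w^71)/(1 - w) = (1-1)/(1-w) = 0 since w^71 = 1, w ≠ 1.
Alternatively: coefficient of z^70 in z^71 - 1 is 0.

0


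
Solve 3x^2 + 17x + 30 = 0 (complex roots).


disc = 17^2 - 4*3*30 = 289 - 360 = -71
sqrt(|disc|) = sqrt(71) = 8.4261
Real part = -17/(2*3) = -2.8333
Imag part = 8.4261/(2*3) = 1.4044

-2.8333 ± 1.4044i


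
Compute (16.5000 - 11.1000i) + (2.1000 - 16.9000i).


Real: 16.5 + 2.1 = 18.6
Imag: -11.1 - 16.9 = -28

18.6000 - 28.0000i


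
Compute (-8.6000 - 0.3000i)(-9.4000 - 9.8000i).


Real = -8.6*(-9.4) - (-0.3)*(-9.8) = 80.84 - 2.94 = 77.9
Imag = -8.6*(-9.8) - (9.4)*(-0.3) = 84.28 + 2.82 = 87.1

77.9000 + 87.1000i


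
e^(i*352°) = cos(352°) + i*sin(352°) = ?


cos(352°) = 0.9903
sin(352°) = -0.1392

e^(i*352°) = 0.9903 - 0.1392i


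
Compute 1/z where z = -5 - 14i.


|z|^2 = 25+196 = 221
1/z = (-5 + 14i)/221

1/z = -0.0226 + 0.0633i


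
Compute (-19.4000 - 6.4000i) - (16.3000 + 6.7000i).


Real: -19.4 - 16.3 = -35.7
Imag: -6.4 - 6.7 = -13.1

-35.7000 - 13.1000i


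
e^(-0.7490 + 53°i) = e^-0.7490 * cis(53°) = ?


e^-0.7490 = 0.47284
cos(53°) = 0.6018
sin(53°) = 0.7986
Real = 0.47284*0.6018 = 0.2846
Imag = 0.47284*0.7986 = 0.3776

0.2846 + 0.3776i


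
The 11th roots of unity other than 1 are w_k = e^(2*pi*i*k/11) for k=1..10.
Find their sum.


With w = e^(2*pi*i/11), all 11 of the 11th roots of unity w^0 = 1, w, ..., w^(10) sum to 0: 1 + w + ... + w^(10) = (1 - w^11)/(1 - w) = 0 since w^11 = 1, w ≠ 1.
Removing the root 1: w + w^2 + ... + w^(10) = 0 - 1 = -1

Sum = -1


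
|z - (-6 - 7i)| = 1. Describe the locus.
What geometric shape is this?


|z - z0| = r is a circle with center z0 and radius r.
Center = (-6, -7), radius = 1

Circle with center (-6, -7) and radius 1


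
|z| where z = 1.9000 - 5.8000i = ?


|z| = sqrt(1.9^2 + (-5.8)^2) = sqrt(3.61 + 33.64) = sqrt(37.25) = 6.1033

|z| = 6.1033


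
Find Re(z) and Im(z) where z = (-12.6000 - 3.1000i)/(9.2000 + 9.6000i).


Multiply by conjugate: (-12.6000 - 3.1000i)(9.2000 - 9.6000i) / (9.2^2 + 9.6^2)
Numerator real = -12.6*9.2 - (3.1)*9.6 = -145.68
Numerator imag = -3.1*9.2 - (-12.6)*9.6 = 92.44
Denominator = 176.8
Re(z) = -145.68/176.8 = -0.8240
Im(z) = 92.44/176.8 = 0.5229

Re(z) = -0.8240, Im(z) = 0.5229


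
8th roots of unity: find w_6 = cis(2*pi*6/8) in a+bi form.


Angle = 360*6/8 = 270°
a = cos(270°) = 0
b = sin(270°) = -1.0000

0 - 1.0000i


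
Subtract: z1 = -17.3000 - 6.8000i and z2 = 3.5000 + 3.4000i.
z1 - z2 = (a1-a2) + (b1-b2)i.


Real: -17.3 - 3.5 = -20.8
Imag: -6.8 - 3.4 = -10.2

-20.8000 - 10.2000i


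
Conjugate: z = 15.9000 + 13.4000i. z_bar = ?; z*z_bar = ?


z_bar = 15.9000 - 13.4000i
z*z_bar = 15.9^2 + 13.4^2 = 252.81 + 179.56 = 432.37

z_bar = 15.9000 - 13.4000i, z*z_bar = 432.37


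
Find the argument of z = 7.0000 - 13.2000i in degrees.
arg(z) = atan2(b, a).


Re = 7, Im = -13.2
arg = atan2(-13.2, 7) = -62.0629 degrees

arg(z) = -62.0629 degrees


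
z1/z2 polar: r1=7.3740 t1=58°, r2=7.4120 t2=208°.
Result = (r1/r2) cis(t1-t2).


r = 7.3740 / 7.4120 = 0.9949
theta = 58° - 208° = -150° = 210° (mod 360)

0.9949 cis(210°)


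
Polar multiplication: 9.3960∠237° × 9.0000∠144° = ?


r = 9.3960 * 9.0000 = 84.5640
theta = 237° + 144° = 381° = 21° (mod 360)

84.5640 cis(21°)


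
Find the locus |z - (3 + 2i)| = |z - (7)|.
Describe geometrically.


Equal distances means the locus is the perpendicular bisector of z1 and z2.
Midpoint = ((3+7)/2, (2+0)/2) = (5.0000, 1.0000)

Perpendicular bisector through (5.0000, 1.0000)


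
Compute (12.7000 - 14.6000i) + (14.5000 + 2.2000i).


Real: 12.7 + 14.5 = 27.2
Imag: -14.6 + 2.2 = -12.4

27.2000 - 12.4000i


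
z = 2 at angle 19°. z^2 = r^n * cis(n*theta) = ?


r^2 = 2^2 = 4
n*theta = 2*19° = 38° = 38° (mod 360)
a = 4*cos(38°) = 3.1520
b = 4*sin(38°) = 2.4626

4 cis(38°) = 3.1520 + 2.4626i


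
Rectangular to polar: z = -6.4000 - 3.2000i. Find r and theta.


r = sqrt(40.96+10.24) = sqrt(51.2) = 7.1554
theta = atan2(-3.2, -6.4) = -153.4349 degrees

r = 7.1554, theta = -153.4349 degrees


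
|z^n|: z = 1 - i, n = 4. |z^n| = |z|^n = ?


|z| = sqrt(1+1) = sqrt(2) = 1.4142
|z^4| = |z|^4 = (sqrt(2))^4 = 2^2 = 4

|z^4| = 4


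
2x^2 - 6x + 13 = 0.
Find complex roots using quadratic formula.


disc = (-6)^2 - 4*2*13 = 36 - 104 = -68
sqrt(|disc|) = sqrt(68) = 8.2462
Real part = 6/(2*2) = 1.5000
Imag part = 8.2462/(2*2) = 2.0616

1.5000 ± 2.0616i


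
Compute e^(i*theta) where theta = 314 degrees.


cos(314°) = 0.6947
sin(314°) = -0.7193

e^(i*314°) = 0.6947 - 0.7193i


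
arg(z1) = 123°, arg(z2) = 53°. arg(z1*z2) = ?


arg(z1*z2) = 123° + 53° = 176°
Normalized to (-180°, 180°]: 176°

176°


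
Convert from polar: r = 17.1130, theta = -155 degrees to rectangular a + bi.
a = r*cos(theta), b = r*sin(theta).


a = 17.1130*cos(-155°) = 17.1130*(-0.906308) = -15.5096
b = 17.1130*sin(-155°) = 17.1130*(-0.42262) = -7.2323

-15.5096 - 7.2323i


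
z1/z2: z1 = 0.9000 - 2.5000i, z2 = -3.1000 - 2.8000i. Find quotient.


Conjugate of z2 = -3.1000 + 2.8000i
Numerator: (0.9000 - 2.5000i)(-3.1000 + 2.8000i) = 4.2100 + 10.2700i
Denominator: (-3.1)^2 + (-2.8)^2 = 17.45
Result = (4.2100 + 10.2700i)/17.45

0.2413 + 0.5885i


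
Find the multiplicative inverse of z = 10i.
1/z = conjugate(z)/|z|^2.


|z|^2 = 0+100 = 100
1/z = (0 - 10i)/100

1/z = 0 - 0.1000i


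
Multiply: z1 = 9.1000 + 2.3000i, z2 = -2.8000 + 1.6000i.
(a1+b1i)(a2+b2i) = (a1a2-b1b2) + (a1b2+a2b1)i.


Real = 9.1*(-2.8) - 2.3*1.6 = -25.48 - 3.68 = -29.16
Imag = 9.1*1.6 - (2.8)*2.3 = 14.56 - (6.44) = 8.12

-29.1600 + 8.1200i


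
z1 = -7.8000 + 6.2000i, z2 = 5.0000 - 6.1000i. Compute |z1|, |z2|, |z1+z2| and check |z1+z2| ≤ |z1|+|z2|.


|z1| = sqrt((-7.8)^2 + 6.2^2) = sqrt(99.28) = 9.9639
|z2| = sqrt(5^2 + (-6.1)^2) = sqrt(62.21) = 7.8873
z1+z2 = -2.8000 + 0.1000i
|z1+z2| = sqrt(7.85) = 2.8018
|z1|+|z2| = 9.9639 + 7.8873 = 17.8512

|z1+z2| = 2.8018 ≤ |z1|+|z2| = 17.8512 (verified)


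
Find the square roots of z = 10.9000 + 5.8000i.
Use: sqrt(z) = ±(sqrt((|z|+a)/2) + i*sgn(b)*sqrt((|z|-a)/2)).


|z| = sqrt(118.81+33.64) = 12.3471
sqrt((|z|+a)/2) = sqrt((12.3471+10.9)/2) = sqrt(11.6235) = 3.4093
sqrt((|z|-a)/2) = sqrt((12.3471-10.9)/2) = sqrt(0.7235) = 0.8506

±(3.4093 + 0.8506i) i.e. 3.4093 + 0.8506i and -3.4093 - 0.8506i


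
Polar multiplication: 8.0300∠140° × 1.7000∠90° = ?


r = 8.0300 * 1.7000 = 13.6510
theta = 140° + 90° = 230° = 230° (mod 360)

13.6510 cis(230°)


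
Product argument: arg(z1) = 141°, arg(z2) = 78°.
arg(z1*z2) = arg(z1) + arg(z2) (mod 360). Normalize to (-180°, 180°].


arg(z1*z2) = 141° + 78° = 219°
Normalized to (-180°, 180°]: -141°

-141°


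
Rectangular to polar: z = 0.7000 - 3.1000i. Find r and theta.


r = sqrt(0.49+9.61) = sqrt(10.1) = 3.1780
theta = atan2(-3.1, 0.7) = -77.2756 degrees

r = 3.1780, theta = -77.2756 degrees


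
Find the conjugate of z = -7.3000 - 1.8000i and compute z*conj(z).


z_bar = -7.3000 + 1.8000i
z*z_bar = (-7.3)^2 + (-1.8)^2 = 53.29 + 3.24 = 56.53

z_bar = -7.3000 + 1.8000i, z*z_bar = 56.53


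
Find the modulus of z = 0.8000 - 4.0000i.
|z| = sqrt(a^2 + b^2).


|z| = sqrt(0.8^2 + (-4)^2) = sqrt(0.64 + 16) = sqrt(16.64) = 4.0792

|z| = 4.0792


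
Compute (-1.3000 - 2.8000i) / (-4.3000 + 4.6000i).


Conjugate of z2 = -4.3000 - 4.6000i
Numerator: (-1.3000 - 2.8000i)(-4.3000 - 4.6000i) = -7.2900 + 18.0200i
Denominator: (-4.3)^2 + 4.6^2 = 39.65
Result = (-7.2900 + 18.0200i)/39.65

-0.1839 + 0.4545i


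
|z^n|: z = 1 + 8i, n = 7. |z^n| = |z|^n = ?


|z| = sqrt(1+64) = sqrt(65) = 8.0623
|z^7| = |z|^7 = (sqrt(65))^7 = 65^3 * sqrt(65) = 274625*sqrt(65)

|z^7| = 274625*sqrt(65) ≈ 2214097.5341


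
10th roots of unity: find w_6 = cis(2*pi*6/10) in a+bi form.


Angle = 360*6/10 = 216°
a = cos(216°) = -0.8090
b = sin(216°) = -0.5878

-0.8090 - 0.5878i


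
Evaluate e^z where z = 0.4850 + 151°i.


e^0.4850 = 1.6242
cos(151°) = -0.8746
sin(151°) = 0.4848
Real = 1.6242*(-0.8746) = -1.4205
Imag = 1.6242*0.4848 = 0.7874

-1.4205 + 0.7874i


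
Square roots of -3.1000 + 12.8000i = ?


|z| = sqrt(9.61+163.84) = 13.1700
sqrt((|z|+a)/2) = sqrt((13.1700+(-3.1))/2) = sqrt(5.0350) = 2.2439
sqrt((|z|-a)/2) = sqrt((13.1700-(-3.1))/2) = sqrt(8.1350) = 2.8522

±(2.2439 + 2.8522i) i.e. 2.2439 + 2.8522i and -2.2439 - 2.8522i


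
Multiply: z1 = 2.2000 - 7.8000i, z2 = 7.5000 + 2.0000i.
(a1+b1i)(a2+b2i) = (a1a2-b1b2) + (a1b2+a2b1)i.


Real = 2.2*7.5 - (-7.8)*2 = 16.5 - (-15.6) = 32.1
Imag = 2.2*2 + 7.5*(-7.8) = 4.4 - (58.5) = -54.1

32.1000 - 54.1000i


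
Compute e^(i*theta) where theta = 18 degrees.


cos(18°) = 0.9511
sin(18°) = 0.3090

e^(i*18°) = 0.9511 + 0.3090i


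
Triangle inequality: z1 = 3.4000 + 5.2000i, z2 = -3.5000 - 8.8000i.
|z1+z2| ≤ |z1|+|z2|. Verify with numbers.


|z1| = sqrt(3.4^2 + 5.2^2) = sqrt(38.6) = 6.2129
|z2| = sqrt((-3.5)^2 + (-8.8)^2) = sqrt(89.69) = 9.4705
z1+z2 = -0.1000 - 3.6000i
|z1+z2| = sqrt(12.97) = 3.6014
|z1|+|z2| = 6.2129 + 9.4705 = 15.6834

|z1+z2| = 3.6014 ≤ |z1|+|z2| = 15.6834 (verified)


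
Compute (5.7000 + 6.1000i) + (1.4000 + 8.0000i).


Real: 5.7 + 1.4 = 7.1
Imag: 6.1 + 8 = 14.1

7.1000 + 14.1000i


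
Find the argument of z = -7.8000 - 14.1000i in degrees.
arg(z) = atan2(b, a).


Re = -7.8, Im = -14.1
arg = atan2(-14.1, -7.8) = -118.9510 degrees

arg(z) = -118.9510 degrees


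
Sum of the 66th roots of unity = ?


The sum of all 66th roots of unity is 0.
Geometric series: (1 - w^66)/(1 - w) = (1-1)/(1-w) = 0 since w^66 = 1, w ≠ 1.
Alternatively: coefficient of z^65 in z^66 - 1 is 0.

0


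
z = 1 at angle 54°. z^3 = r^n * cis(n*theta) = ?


r^3 = 1^3 = 1
n*theta = 3*54° = 162° = 162° (mod 360)
a = 1*cos(162°) = -0.9511
b = 1*sin(162°) = 0.3090

1 cis(162°) = -0.9511 + 0.3090i


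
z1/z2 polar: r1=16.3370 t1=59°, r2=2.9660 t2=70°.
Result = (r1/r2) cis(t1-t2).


r = 16.3370 / 2.9660 = 5.5081
theta = 59° - 70° = -11° = 349° (mod 360)

5.5081 cis(349°)


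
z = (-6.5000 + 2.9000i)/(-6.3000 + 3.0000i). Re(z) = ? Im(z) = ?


Multiply by conjugate: (-6.5000 + 2.9000i)(-6.3000 - 3.0000i) / ((-6.3)^2 + 3^2)
Numerator real = -6.5*(-6.3) + 2.9*3 = 49.65
Numerator imag = 2.9*(-6.3) - (-6.5)*3 = 1.23
Denominator = 48.69
Re(z) = 49.65/48.69 = 1.0197
Im(z) = 1.23/48.69 = 0.0253

Re(z) = 1.0197, Im(z) = 0.0253


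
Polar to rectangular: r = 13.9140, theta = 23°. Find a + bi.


a = 13.9140*cos(23°) = 13.9140*0.920505 = 12.8079
b = 13.9140*sin(23°) = 13.9140*0.39073 = 5.4366

12.8079 + 5.4366i


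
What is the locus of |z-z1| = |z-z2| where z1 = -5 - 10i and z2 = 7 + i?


Equal distances means the locus is the perpendicular bisector of z1 and z2.
Midpoint = ((-5+7)/2, (-10+1)/2) = (1.0000, -4.5000)

Perpendicular bisector through (1.0000, -4.5000)


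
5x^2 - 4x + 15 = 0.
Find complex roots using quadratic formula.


disc = (-4)^2 - 4*5*15 = 16 - 300 = -284
sqrt(|disc|) = sqrt(284) = 16.8523
Real part = 4/(2*5) = 0.4000
Imag part = 16.8523/(2*5) = 1.6852

0.4000 ± 1.6852i


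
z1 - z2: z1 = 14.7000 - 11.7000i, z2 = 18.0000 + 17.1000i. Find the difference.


Real: 14.7 - 18 = -3.3
Imag: -11.7 - 17.1 = -28.8

-3.3000 - 28.8000i


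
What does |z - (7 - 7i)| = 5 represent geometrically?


|z - z0| = r is a circle with center z0 and radius r.
Center = (7, -7), radius = 5

Circle with center (7, -7) and radius 5


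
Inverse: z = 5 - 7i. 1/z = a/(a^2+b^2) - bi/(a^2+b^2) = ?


|z|^2 = 25+49 = 74
1/z = (5 + 7i)/74

1/z = 0.0676 + 0.0946i


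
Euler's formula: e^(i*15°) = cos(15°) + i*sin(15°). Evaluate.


cos(15°) = 0.9659
sin(15°) = 0.2588

e^(i*15°) = 0.9659 + 0.2588i


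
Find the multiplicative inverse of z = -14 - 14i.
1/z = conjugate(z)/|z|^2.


|z|^2 = 196+196 = 392
1/z = (-14 + 14i)/392

1/z = -0.0357 + 0.0357i


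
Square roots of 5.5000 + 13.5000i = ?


|z| = sqrt(30.25+182.25) = 14.5774
sqrt((|z|+a)/2) = sqrt((14.5774+5.5)/2) = sqrt(10.0387) = 3.1684
sqrt((|z|-a)/2) = sqrt((14.5774-5.5)/2) = sqrt(4.5387) = 2.1304

±(3.1684 + 2.1304i) i.e. 3.1684 + 2.1304i and -3.1684 - 2.1304i


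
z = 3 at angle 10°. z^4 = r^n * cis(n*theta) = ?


r^4 = 3^4 = 81
n*theta = 4*10° = 40° = 40° (mod 360)
a = 81*cos(40°) = 62.0496
b = 81*sin(40°) = 52.0658

81 cis(40°) = 62.0496 + 52.0658i


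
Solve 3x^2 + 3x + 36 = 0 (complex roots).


disc = 3^2 - 4*3*36 = 9 - 432 = -423
sqrt(|disc|) = sqrt(423) = 20.5670
Real part = -3/(2*3) = -0.5000
Imag part = 20.5670/(2*3) = 3.4278

-0.5000 ± 3.4278i


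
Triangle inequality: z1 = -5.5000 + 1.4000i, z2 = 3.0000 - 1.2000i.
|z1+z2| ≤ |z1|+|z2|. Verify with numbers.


|z1| = sqrt((-5.5)^2 + 1.4^2) = sqrt(32.21) = 5.6754
|z2| = sqrt(3^2 + (-1.2)^2) = sqrt(10.44) = 3.2311
z1+z2 = -2.5000 + 0.2000i
|z1+z2| = sqrt(6.29) = 2.5080
|z1|+|z2| = 5.6754 + 3.2311 = 8.9065

|z1+z2| = 2.5080 ≤ |z1|+|z2| = 8.9065 (verified)


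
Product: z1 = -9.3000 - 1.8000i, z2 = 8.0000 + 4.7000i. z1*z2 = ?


Real = -9.3*8 - (-1.8)*4.7 = -74.4 - (-8.46) = -65.94
Imag = -9.3*4.7 + 8*(-1.8) = -43.71 - (14.4) = -58.11

-65.9400 - 58.1100i


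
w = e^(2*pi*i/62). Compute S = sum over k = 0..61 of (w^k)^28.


The roots are w_k = w^k with w = e^(2*pi*i/62), and (w^k)^28 = (w^28)^k.
So S = 1 + u + u^2 + ... + u^(61) with u = w^28.
28 = 0*62 + 28, so 28 is not a multiple of 62: u = w^28 ≠ 1 (w is a primitive 62th root), while u^62 = (w^62)^28 = 1.
Geometric series: S = (1 - u^62)/(1 - u) = (1 - 1)/(1 - u) = 0

S = 0


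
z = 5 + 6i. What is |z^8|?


|z| = sqrt(25+36) = sqrt(61) = 7.8102
|z^8| = |z|^8 = (sqrt(61))^8 = 61^4 = 13845841

|z^8| = 13845841


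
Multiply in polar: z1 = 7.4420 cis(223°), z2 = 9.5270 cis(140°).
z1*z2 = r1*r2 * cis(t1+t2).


r = 7.4420 * 9.5270 = 70.8999
theta = 223° + 140° = 363° = 3° (mod 360)

70.8999 cis(3°)


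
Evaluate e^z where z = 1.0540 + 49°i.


e^1.0540 = 2.8691
cos(49°) = 0.65606
sin(49°) = 0.7547
Real = 2.8691*0.65606 = 1.8823
Imag = 2.8691*0.7547 = 2.1653

1.8823 + 2.1653i


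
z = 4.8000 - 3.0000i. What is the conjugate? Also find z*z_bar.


z_bar = 4.8000 + 3.0000i
z*z_bar = 4.8^2 + (-3)^2 = 23.04 + 9 = 32.04

z_bar = 4.8000 + 3.0000i, z*z_bar = 32.04


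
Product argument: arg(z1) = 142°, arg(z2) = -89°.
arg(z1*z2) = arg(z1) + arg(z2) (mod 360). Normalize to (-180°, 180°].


arg(z1*z2) = 142° - 89° = 53°
Normalized to (-180°, 180°]: 53°

53°


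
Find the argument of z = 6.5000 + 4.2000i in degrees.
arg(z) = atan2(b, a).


Re = 6.5, Im = 4.2
arg = atan2(4.2, 6.5) = 32.8687 degrees

arg(z) = 32.8687 degrees


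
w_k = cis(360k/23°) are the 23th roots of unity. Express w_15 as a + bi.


Angle = 360*15/23 = 234.7826°
a = cos(234.7826°) = -0.5767
b = sin(234.7826°) = -0.8170

-0.5767 - 0.8170i


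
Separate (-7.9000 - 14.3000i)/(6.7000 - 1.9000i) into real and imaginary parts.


Multiply by conjugate: (-7.9000 - 14.3000i)(6.7000 + 1.9000i) / (6.7^2 + (-1.9)^2)
Numerator real = -7.9*6.7 - (14.3)*(-1.9) = -25.76
Numerator imag = -14.3*6.7 - (-7.9)*(-1.9) = -110.82
Denominator = 48.5
Re(z) = -25.76/48.5 = -0.5311
Im(z) = -110.82/48.5 = -2.2849

Re(z) = -0.5311, Im(z) = -2.2849


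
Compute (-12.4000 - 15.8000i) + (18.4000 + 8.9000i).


Real: -12.4 + 18.4 = 6
Imag: -15.8 + 8.9 = -6.9

6.0000 - 6.9000i


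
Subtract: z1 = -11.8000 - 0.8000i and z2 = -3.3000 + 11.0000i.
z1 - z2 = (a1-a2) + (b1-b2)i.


Real: -11.8 + 3.3 = -8.5
Imag: -0.8 - 11 = -11.8

-8.5000 - 11.8000i


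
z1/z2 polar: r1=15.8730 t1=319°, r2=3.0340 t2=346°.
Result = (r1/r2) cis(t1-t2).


r = 15.8730 / 3.0340 = 5.2317
theta = 319° - 346° = -27° = 333° (mod 360)

5.2317 cis(333°)


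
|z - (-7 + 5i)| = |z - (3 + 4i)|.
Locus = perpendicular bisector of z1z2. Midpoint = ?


Equal distances means the locus is the perpendicular bisector of z1 and z2.
Midpoint = ((-7+3)/2, (5+4)/2) = (-2.0000, 4.5000)

Perpendicular bisector through (-2.0000, 4.5000)


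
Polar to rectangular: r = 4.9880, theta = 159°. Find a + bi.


a = 4.9880*cos(159°) = 4.9880*(-0.93358) = -4.6567
b = 4.9880*sin(159°) = 4.9880*0.35837 = 1.7875

-4.6567 + 1.7875i


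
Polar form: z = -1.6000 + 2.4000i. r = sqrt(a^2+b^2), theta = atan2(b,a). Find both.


r = sqrt(2.56+5.76) = sqrt(8.32) = 2.8844
theta = atan2(2.4, -1.6) = 123.6901 degrees

r = 2.8844, theta = 123.6901 degrees


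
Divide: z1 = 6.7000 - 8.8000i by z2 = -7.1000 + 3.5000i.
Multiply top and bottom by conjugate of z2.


Conjugate of z2 = -7.1000 - 3.5000i
Numerator: (6.7000 - 8.8000i)(-7.1000 - 3.5000i) = -78.3700 + 39.0300i
Denominator: (-7.1)^2 + 3.5^2 = 62.66
Result = (-78.3700 + 39.0300i)/62.66

-1.2507 + 0.6229i


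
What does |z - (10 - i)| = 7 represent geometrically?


|z - z0| = r is a circle with center z0 and radius r.
Center = (10, -1), radius = 7

Circle with center (10, -1) and radius 7


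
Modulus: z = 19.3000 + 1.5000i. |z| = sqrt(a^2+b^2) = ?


|z| = sqrt(19.3^2 + 1.5^2) = sqrt(372.49 + 2.25) = sqrt(374.74) = 19.3582

|z| = 19.3582


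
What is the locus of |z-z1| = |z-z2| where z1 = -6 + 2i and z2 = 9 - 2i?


Equal distances means the locus is the perpendicular bisector of z1 and z2.
Midpoint = ((-6+9)/2, (2+(-2))/2) = (1.5000, 0)

Perpendicular bisector through (1.5000, 0)


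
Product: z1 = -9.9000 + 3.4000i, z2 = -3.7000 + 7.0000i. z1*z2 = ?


Real = -9.9*(-3.7) - 3.4*7 = 36.63 - 23.8 = 12.83
Imag = -9.9*7 - (3.7)*3.4 = -69.3 - (12.58) = -81.88

12.8300 - 81.8800i


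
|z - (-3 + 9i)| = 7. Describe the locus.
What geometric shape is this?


|z - z0| = r is a circle with center z0 and radius r.
Center = (-3, 9), radius = 7

Circle with center (-3, 9) and radius 7


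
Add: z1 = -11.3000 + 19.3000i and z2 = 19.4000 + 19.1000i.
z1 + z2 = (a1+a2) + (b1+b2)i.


Real: -11.3 + 19.4 = 8.1
Imag: 19.3 + 19.1 = 38.4

8.1000 + 38.4000i


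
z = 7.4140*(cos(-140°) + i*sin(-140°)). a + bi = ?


a = 7.4140*cos(-140°) = 7.4140*(-0.766044) = -5.6795
b = 7.4140*sin(-140°) = 7.4140*(-0.64279) = -4.7656

-5.6795 - 4.7656i


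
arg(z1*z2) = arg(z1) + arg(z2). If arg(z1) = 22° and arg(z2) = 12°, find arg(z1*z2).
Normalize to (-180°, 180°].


arg(z1*z2) = 22° + 12° = 34°
Normalized to (-180°, 180°]: 34°

34°


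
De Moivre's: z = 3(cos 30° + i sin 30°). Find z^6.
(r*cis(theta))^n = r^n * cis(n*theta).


r^6 = 3^6 = 729
n*theta = 6*30° = 180° = 180° (mod 360)
a = 729*cos(180°) = -729.0000
b = 729*sin(180°) = 0

729 cis(180°) = -729.0000 + 0i


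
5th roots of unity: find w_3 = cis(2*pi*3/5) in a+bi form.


Angle = 360*3/5 = 216°
a = cos(216°) = -0.8090
b = sin(216°) = -0.5878

-0.8090 - 0.5878i


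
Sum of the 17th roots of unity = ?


The sum of all 17th roots of unity is 0.
Geometric series: (1 - w^17)/(1 - w) = (1-1)/(1-w) = 0 since w^17 = 1, w ≠ 1.
Alternatively: coefficient of z^16 in z^17 - 1 is 0.

0


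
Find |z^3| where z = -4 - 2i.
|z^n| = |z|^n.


|z| = sqrt(16+4) = sqrt(20) = 4.4721
|z^3| = |z|^3 = (sqrt(20))^3 = 20*sqrt(20)

|z^3| = 20*sqrt(20) ≈ 89.4427


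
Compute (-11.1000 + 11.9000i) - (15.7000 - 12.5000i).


Real: -11.1 - 15.7 = -26.8
Imag: 11.9 + 12.5 = 24.4

-26.8000 + 24.4000i


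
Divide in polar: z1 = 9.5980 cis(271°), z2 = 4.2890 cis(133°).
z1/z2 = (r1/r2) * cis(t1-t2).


r = 9.5980 / 4.2890 = 2.2378
theta = 271° - 133° = 138° = 138° (mod 360)

2.2378 cis(138°)


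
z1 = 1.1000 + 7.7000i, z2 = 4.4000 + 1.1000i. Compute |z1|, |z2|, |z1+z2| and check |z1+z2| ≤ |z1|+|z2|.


|z1| = sqrt(1.1^2 + 7.7^2) = sqrt(60.5) = 7.7782
|z2| = sqrt(4.4^2 + 1.1^2) = sqrt(20.57) = 4.5354
z1+z2 = 5.5000 + 8.8000i
|z1+z2| = sqrt(107.69) = 10.3774
|z1|+|z2| = 7.7782 + 4.5354 = 12.3136

|z1+z2| = 10.3774 ≤ |z1|+|z2| = 12.3136 (verified)


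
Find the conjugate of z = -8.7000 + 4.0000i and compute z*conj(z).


z_bar = -8.7000 - 4.0000i
z*z_bar = (-8.7)^2 + 4^2 = 75.69 + 16 = 91.69

z_bar = -8.7000 - 4.0000i, z*z_bar = 91.69


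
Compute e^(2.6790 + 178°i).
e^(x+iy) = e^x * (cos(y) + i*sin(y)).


e^2.6790 = 14.5705
cos(178°) = -0.99939
sin(178°) = 0.0349
Real = 14.5705*(-0.99939) = -14.5616
Imag = 14.5705*0.0349 = 0.5085

-14.5616 + 0.5085i


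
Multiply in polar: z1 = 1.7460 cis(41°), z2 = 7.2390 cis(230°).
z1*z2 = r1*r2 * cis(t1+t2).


r = 1.7460 * 7.2390 = 12.6393
theta = 41° + 230° = 271° = 271° (mod 360)

12.6393 cis(271°)


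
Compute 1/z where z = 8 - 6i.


|z|^2 = 64+36 = 100
1/z = (8 + 6i)/100

1/z = 0.0800 + 0.0600i


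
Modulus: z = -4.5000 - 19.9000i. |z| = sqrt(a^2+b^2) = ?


|z| = sqrt((-4.5)^2 + (-19.9)^2) = sqrt(20.25 + 396.01) = sqrt(416.26) = 20.4025

|z| = 20.4025


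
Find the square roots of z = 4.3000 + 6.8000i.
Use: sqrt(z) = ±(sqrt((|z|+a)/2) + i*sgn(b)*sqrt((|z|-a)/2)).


|z| = sqrt(18.49+46.24) = 8.0455
sqrt((|z|+a)/2) = sqrt((8.0455+4.3)/2) = sqrt(6.1727) = 2.4845
sqrt((|z|-a)/2) = sqrt((8.0455-4.3)/2) = sqrt(1.8727) = 1.3685

±(2.4845 + 1.3685i) i.e. 2.4845 + 1.3685i and -2.4845 - 1.3685i


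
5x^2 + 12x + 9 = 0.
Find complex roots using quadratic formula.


disc = 12^2 - 4*5*9 = 144 - 180 = -36
sqrt(|disc|) = sqrt(36) = 6.0000
Real part = -12/(2*5) = -1.2000
Imag part = 6.0000/(2*5) = 0.6000

-1.2000 ± 0.6000i


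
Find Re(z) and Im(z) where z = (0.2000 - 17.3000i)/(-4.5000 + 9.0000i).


Multiply by conjugate: (0.2000 - 17.3000i)(-4.5000 - 9.0000i) / ((-4.5)^2 + 9^2)
Numerator real = 0.2*(-4.5) - (17.3)*9 = -156.6
Numerator imag = -17.3*(-4.5) - 0.2*9 = 76.05
Denominator = 101.25
Re(z) = -156.6/101.25 = -1.5467
Im(z) = 76.05/101.25 = 0.7511

Re(z) = -1.5467, Im(z) = 0.7511


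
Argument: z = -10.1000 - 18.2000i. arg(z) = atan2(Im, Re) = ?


Re = -10.1, Im = -18.2
arg = atan2(-18.2, -10.1) = -119.0279 degrees

arg(z) = -119.0279 degrees


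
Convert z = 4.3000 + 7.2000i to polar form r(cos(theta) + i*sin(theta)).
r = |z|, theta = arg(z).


r = sqrt(18.49+51.84) = sqrt(70.33) = 8.3863
theta = atan2(7.2, 4.3) = 59.1534 degrees

r = 8.3863, theta = 59.1534 degrees


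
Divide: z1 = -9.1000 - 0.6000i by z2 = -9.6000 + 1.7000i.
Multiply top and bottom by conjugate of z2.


Conjugate of z2 = -9.6000 - 1.7000i
Numerator: (-9.1000 - 0.6000i)(-9.6000 - 1.7000i) = 86.3400 + 21.2300i
Denominator: (-9.6)^2 + 1.7^2 = 95.05
Result = (86.3400 + 21.2300i)/95.05

0.9084 + 0.2234i


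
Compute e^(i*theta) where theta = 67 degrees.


cos(67°) = 0.3907
sin(67°) = 0.9205

e^(i*67°) = 0.3907 + 0.9205i


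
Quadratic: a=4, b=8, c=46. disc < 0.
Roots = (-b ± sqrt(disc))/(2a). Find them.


disc = 8^2 - 4*4*46 = 64 - 736 = -672
sqrt(|disc|) = sqrt(672) = 25.9230
Real part = -8/(2*4) = -1.0000
Imag part = 25.9230/(2*4) = 3.2404

-1.0000 ± 3.2404i


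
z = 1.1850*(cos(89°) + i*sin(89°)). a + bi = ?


a = 1.1850*cos(89°) = 1.1850*0.0175 = 0.0207
b = 1.1850*sin(89°) = 1.1850*0.9998 = 1.1848

0.0207 + 1.1848i


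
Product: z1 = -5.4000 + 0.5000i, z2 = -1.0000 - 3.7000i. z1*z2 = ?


Real = -5.4*(-1) - 0.5*(-3.7) = 5.4 - (-1.85) = 7.25
Imag = -5.4*(-3.7) - (1)*0.5 = 19.98 - (0.5) = 19.48

7.2500 + 19.4800i


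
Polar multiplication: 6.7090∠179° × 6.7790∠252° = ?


r = 6.7090 * 6.7790 = 45.4803
theta = 179° + 252° = 431° = 71° (mod 360)

45.4803 cis(71°)


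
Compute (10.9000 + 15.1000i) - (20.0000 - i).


Real: 10.9 - 20 = -9.1
Imag: 15.1 + 1 = 16.1

-9.1000 + 16.1000i


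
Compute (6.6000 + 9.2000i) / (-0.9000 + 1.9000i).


Conjugate of z2 = -0.9000 - 1.9000i
Numerator: (6.6000 + 9.2000i)(-0.9000 - 1.9000i) = 11.5400 - 20.8200i
Denominator: (-0.9)^2 + 1.9^2 = 4.42
Result = (11.5400 - 20.8200i)/4.42

2.6109 - 4.7104i


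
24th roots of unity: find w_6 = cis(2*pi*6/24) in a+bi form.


Angle = 360*6/24 = 90°
a = cos(90°) = 0
b = sin(90°) = 1.0000

0 + 1.0000i


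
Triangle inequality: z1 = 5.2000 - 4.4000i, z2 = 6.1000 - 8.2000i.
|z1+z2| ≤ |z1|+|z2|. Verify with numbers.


|z1| = sqrt(5.2^2 + (-4.4)^2) = sqrt(46.4) = 6.8118
|z2| = sqrt(6.1^2 + (-8.2)^2) = sqrt(104.45) = 10.2201
z1+z2 = 11.3000 - 12.6000i
|z1+z2| = sqrt(286.45) = 16.9248
|z1|+|z2| = 6.8118 + 10.2201 = 17.0319

|z1+z2| = 16.9248 ≤ |z1|+|z2| = 17.0319 (verified)


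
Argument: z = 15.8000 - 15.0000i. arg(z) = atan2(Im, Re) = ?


Re = 15.8, Im = -15
arg = atan2(-15, 15.8) = -43.5121 degrees

arg(z) = -43.5121 degrees
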